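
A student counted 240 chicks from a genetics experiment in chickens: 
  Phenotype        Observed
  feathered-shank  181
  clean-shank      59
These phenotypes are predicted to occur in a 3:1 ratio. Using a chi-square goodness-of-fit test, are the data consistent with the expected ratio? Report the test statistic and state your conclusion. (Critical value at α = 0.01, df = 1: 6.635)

Total ratio parts = 4. Expected numbers out of 240:
  feathered-shank: 240 × 3/4 = 180
  clean-shank: 240 × 1/4 = 60
χ² = Σ (O − E)² / E
  feathered-shank: (181 − 180)² / 180 = 0.0056
  clean-shank: (59 − 60)² / 60 = 0.0167
χ² = 0.0056 + 0.0167 = 0.0223 ≈ 0.022
Degrees of freedom = 2 − 1 = 1; critical value at α = 0.01 is 6.635.
Since 0.022 < 6.635, we fail to reject the null hypothesis — the data are consistent with the 3:1 ratio.

0.022; consistent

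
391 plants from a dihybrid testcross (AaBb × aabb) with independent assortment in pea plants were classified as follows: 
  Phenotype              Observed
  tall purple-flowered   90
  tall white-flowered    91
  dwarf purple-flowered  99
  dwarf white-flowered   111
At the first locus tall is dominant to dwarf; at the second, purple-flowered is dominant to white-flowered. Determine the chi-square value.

2.893

A dihybrid testcross with independent assortment gives a 1:1:1:1 ratio.
Total ratio parts = 4. Expected numbers out of 391:
  tall purple-flowered: 391 × 1/4 = 97.75
  tall white-flowered: 391 × 1/4 = 97.75
  dwarf purple-flowered: 391 × 1/4 = 97.75
  dwarf white-flowered: 391 × 1/4 = 97.75
χ² = Σ (O − E)² / E
  tall purple-flowered: (90 − 97.75)² / 97.75 = 0.6145
  tall white-flowered: (91 − 97.75)² / 97.75 = 0.4661
  dwarf purple-flowered: (99 − 97.75)² / 97.75 = 0.0160
  dwarf white-flowered: (111 − 97.75)² / 97.75 = 1.7960
χ² = 0.6145 + 0.4661 + 0.0160 + 1.7960 = 2.8926 ≈ 2.893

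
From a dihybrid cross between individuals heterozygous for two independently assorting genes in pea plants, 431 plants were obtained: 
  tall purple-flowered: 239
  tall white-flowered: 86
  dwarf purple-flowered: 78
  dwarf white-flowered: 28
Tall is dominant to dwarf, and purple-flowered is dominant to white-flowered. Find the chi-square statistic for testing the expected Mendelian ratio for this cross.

A dihybrid F₂ with independent assortment and complete dominance at both loci gives a 9:3:3:1 phenotypic ratio.
Total ratio parts = 16. Expected numbers out of 431:
  tall purple-flowered: 431 × 9/16 = 242.4375
  tall white-flowered: 431 × 3/16 = 80.8125
  dwarf purple-flowered: 431 × 3/16 = 80.8125
  dwarf white-flowered: 431 × 1/16 = 26.9375
χ² = Σ (O − E)² / E
  tall purple-flowered: (239 − 242.4375)² / 242.4375 = 0.0487
  tall white-flowered: (86 − 80.8125)² / 80.8125 = 0.3330
  dwarf purple-flowered: (78 − 80.8125)² / 80.8125 = 0.0979
  dwarf white-flowered: (28 − 26.9375)² / 26.9375 = 0.0419
χ² = 0.0487 + 0.3330 + 0.0979 + 0.0419 = 0.5215 ≈ 0.522

0.522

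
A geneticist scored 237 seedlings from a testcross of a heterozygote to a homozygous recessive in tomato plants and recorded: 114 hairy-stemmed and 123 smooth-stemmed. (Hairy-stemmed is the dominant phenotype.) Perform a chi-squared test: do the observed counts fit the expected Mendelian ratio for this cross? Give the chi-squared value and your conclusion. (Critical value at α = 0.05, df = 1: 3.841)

0.342; consistent

A testcross of a heterozygote (Aa × aa) gives a 1:1 phenotypic ratio.
Expected counts for N = 237 under a 1:1 ratio (total parts = 2):
  hairy-stemmed: 237 × 1/2 = 118.5
  smooth-stemmed: 237 × 1/2 = 118.5
χ² = Σ (O − E)² / E
  hairy-stemmed: (114 − 118.5)² / 118.5 = 0.1709
  smooth-stemmed: (123 − 118.5)² / 118.5 = 0.1709
χ² = 0.1709 + 0.1709 = 0.3418 ≈ 0.342
Degrees of freedom = 2 − 1 = 1; critical value at α = 0.05 is 3.841.
Since 0.342 < 3.841, we fail to reject the null hypothesis — the data are consistent with the 1:1 ratio.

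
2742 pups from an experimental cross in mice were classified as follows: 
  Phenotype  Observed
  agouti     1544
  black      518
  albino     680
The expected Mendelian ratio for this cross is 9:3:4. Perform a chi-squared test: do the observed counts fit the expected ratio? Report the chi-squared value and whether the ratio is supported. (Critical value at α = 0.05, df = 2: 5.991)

0.075; consistent

Expected counts for N = 2742 under a 9:3:4 ratio (total parts = 16):
  agouti: 2742 × 9/16 = 1542.375
  black: 2742 × 3/16 = 514.125
  albino: 2742 × 4/16 = 685.5
χ² = Σ (O − E)² / E
  agouti: (1544 − 1542.375)² / 1542.375 = 0.0017
  black: (518 − 514.125)² / 514.125 = 0.0292
  albino: (680 − 685.5)² / 685.5 = 0.0441
χ² = 0.0017 + 0.0292 + 0.0441 = 0.075
Degrees of freedom = 3 − 1 = 2; critical value at α = 0.05 is 5.991.
Since 0.075 < 5.991, we fail to reject the null hypothesis — the data are consistent with the 9:3:4 ratio.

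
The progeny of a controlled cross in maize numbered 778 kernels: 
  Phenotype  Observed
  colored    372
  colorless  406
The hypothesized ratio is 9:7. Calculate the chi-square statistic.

Total ratio parts = 16. Expected numbers out of 778:
  colored: 778 × 9/16 = 437.625
  colorless: 778 × 7/16 = 340.375
χ² = Σ (O − E)² / E
  colored: (372 − 437.625)² / 437.625 = 9.8409
  colorless: (406 − 340.375)² / 340.375 = 12.6526
χ² = 9.8409 + 12.6526 = 22.4935 ≈ 22.494

22.494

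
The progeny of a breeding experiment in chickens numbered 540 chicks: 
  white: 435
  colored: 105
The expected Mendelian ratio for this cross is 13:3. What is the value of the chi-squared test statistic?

Expected counts for N = 540 under a 13:3 ratio (total parts = 16):
  white: 540 × 13/16 = 438.75
  colored: 540 × 3/16 = 101.25
χ² = Σ (O − E)² / E
  white: (435 − 438.75)² / 438.75 = 0.0321
  colored: (105 − 101.25)² / 101.25 = 0.1389
χ² = 0.0321 + 0.1389 = 0.171

0.171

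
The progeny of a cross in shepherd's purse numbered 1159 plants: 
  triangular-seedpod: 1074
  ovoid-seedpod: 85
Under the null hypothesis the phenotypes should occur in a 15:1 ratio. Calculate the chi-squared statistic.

2.324

Under the 15:1 hypothesis (Σ ratio = 16, N = 1159):
  triangular-seedpod: 1159 × 15/16 = 1086.5625
  ovoid-seedpod: 1159 × 1/16 = 72.4375
χ² = Σ (O − E)² / E
  triangular-seedpod: (1074 − 1086.5625)² / 1086.5625 = 0.1452
  ovoid-seedpod: (85 − 72.4375)² / 72.4375 = 2.1787
χ² = 0.1452 + 2.1787 = 2.3239 ≈ 2.324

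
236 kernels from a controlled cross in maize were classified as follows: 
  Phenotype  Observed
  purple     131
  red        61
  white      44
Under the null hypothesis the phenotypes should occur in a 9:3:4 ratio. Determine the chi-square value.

10.177

The 9:3:4 ratio has 16 parts, so with N = 236 the expected counts are:
  purple: 236 × 9/16 = 132.75
  red: 236 × 3/16 = 44.25
  white: 236 × 4/16 = 59
χ² = Σ (O − E)² / E
  purple: (131 − 132.75)² / 132.75 = 0.0231
  red: (61 − 44.25)² / 44.25 = 6.3404
  white: (44 − 59)² / 59 = 3.8136
χ² = 0.0231 + 6.3404 + 3.8136 = 10.1771 ≈ 10.177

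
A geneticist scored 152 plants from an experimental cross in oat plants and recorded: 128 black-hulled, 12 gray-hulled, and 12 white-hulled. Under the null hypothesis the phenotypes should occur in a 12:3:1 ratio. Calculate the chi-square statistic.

11.930

Total ratio parts = 16. Expected numbers out of 152:
  black-hulled: 152 × 12/16 = 114
  gray-hulled: 152 × 3/16 = 28.5
  white-hulled: 152 × 1/16 = 9.5
χ² = Σ (O − E)² / E
  black-hulled: (128 − 114)² / 114 = 1.7193
  gray-hulled: (12 − 28.5)² / 28.5 = 9.5526
  white-hulled: (12 − 9.5)² / 9.5 = 0.6579
χ² = 1.7193 + 9.5526 + 0.6579 = 11.9298 ≈ 11.930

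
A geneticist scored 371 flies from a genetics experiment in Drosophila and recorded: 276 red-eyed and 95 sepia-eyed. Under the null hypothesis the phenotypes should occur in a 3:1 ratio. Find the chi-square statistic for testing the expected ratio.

0.073

Total ratio parts = 4. Expected numbers out of 371:
  red-eyed: 371 × 3/4 = 278.25
  sepia-eyed: 371 × 1/4 = 92.75
χ² = Σ (O − E)² / E
  red-eyed: (276 − 278.25)² / 278.25 = 0.0182
  sepia-eyed: (95 − 92.75)² / 92.75 = 0.0546
χ² = 0.0182 + 0.0546 = 0.0728 ≈ 0.073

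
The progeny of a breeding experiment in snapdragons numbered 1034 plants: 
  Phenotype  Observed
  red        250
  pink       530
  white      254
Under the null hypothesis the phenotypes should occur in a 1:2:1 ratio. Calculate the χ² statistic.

The 1:2:1 ratio has 4 parts, so with N = 1034 the expected counts are:
  red: 1034 × 1/4 = 258.5
  pink: 1034 × 2/4 = 517
  white: 1034 × 1/4 = 258.5
χ² = Σ (O − E)² / E
  red: (250 − 258.5)² / 258.5 = 0.2795
  pink: (530 − 517)² / 517 = 0.3269
  white: (254 − 258.5)² / 258.5 = 0.0783
χ² = 0.2795 + 0.3269 + 0.0783 = 0.6847 ≈ 0.685

0.685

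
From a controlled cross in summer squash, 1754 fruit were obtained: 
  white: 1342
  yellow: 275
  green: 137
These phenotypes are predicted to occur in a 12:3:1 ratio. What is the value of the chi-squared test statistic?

Under the 12:3:1 hypothesis (Σ ratio = 16, N = 1754):
  white: 1754 × 12/16 = 1315.5
  yellow: 1754 × 3/16 = 328.875
  green: 1754 × 1/16 = 109.625
χ² = Σ (O − E)² / E
  white: (1342 − 1315.5)² / 1315.5 = 0.5338
  yellow: (275 − 328.875)² / 328.875 = 8.8256
  green: (137 − 109.625)² / 109.625 = 6.8359
χ² = 0.5338 + 8.8256 + 6.8359 = 16.1953 ≈ 16.195

16.195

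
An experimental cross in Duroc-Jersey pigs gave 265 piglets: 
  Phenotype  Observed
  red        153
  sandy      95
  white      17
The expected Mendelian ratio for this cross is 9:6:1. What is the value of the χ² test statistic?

The 9:6:1 ratio has 16 parts, so with N = 265 the expected counts are:
  red: 265 × 9/16 = 149.0625
  sandy: 265 × 6/16 = 99.375
  white: 265 × 1/16 = 16.5625
χ² = Σ (O − E)² / E
  red: (153 − 149.0625)² / 149.0625 = 0.1040
  sandy: (95 − 99.375)² / 99.375 = 0.1926
  white: (17 − 16.5625)² / 16.5625 = 0.0116
χ² = 0.1040 + 0.1926 + 0.0116 = 0.3082 ≈ 0.308

0.308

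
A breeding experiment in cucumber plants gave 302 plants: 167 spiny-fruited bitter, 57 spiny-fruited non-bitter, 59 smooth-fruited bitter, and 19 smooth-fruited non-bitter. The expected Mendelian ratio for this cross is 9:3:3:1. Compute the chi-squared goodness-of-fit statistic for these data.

Expected counts for N = 302 under a 9:3:3:1 ratio (total parts = 16):
  spiny-fruited bitter: 302 × 9/16 = 169.875
  spiny-fruited non-bitter: 302 × 3/16 = 56.625
  smooth-fruited bitter: 302 × 3/16 = 56.625
  smooth-fruited non-bitter: 302 × 1/16 = 18.875
χ² = Σ (O − E)² / E
  spiny-fruited bitter: (167 − 169.875)² / 169.875 = 0.0487
  spiny-fruited non-bitter: (57 − 56.625)² / 56.625 = 0.0025
  smooth-fruited bitter: (59 − 56.625)² / 56.625 = 0.0996
  smooth-fruited non-bitter: (19 − 18.875)² / 18.875 = 0.0008
χ² = 0.0487 + 0.0025 + 0.0996 + 0.0008 = 0.1516 ≈ 0.152

0.152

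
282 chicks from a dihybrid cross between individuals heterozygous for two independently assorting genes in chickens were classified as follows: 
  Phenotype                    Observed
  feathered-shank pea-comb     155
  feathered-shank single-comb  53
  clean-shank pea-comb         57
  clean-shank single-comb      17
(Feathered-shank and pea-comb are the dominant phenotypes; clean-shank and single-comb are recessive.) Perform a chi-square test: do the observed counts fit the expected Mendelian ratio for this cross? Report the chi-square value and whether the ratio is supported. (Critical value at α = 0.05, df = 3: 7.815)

A dihybrid F₂ with independent assortment and complete dominance at both loci gives a 9:3:3:1 phenotypic ratio.
The 9:3:3:1 ratio has 16 parts, so with N = 282 the expected counts are:
  feathered-shank pea-comb: 282 × 9/16 = 158.625
  feathered-shank single-comb: 282 × 3/16 = 52.875
  clean-shank pea-comb: 282 × 3/16 = 52.875
  clean-shank single-comb: 282 × 1/16 = 17.625
χ² = Σ (O − E)² / E
  feathered-shank pea-comb: (155 − 158.625)² / 158.625 = 0.0828
  feathered-shank single-comb: (53 − 52.875)² / 52.875 = 0.0003
  clean-shank pea-comb: (57 − 52.875)² / 52.875 = 0.3218
  clean-shank single-comb: (17 − 17.625)² / 17.625 = 0.0222
χ² = 0.0828 + 0.0003 + 0.3218 + 0.0222 = 0.4271 ≈ 0.427
Degrees of freedom = 4 − 1 = 3; critical value at α = 0.05 is 7.815.
Since 0.427 < 7.815, we fail to reject the null hypothesis — the data are consistent with the 9:3:3:1 ratio.

0.427; consistent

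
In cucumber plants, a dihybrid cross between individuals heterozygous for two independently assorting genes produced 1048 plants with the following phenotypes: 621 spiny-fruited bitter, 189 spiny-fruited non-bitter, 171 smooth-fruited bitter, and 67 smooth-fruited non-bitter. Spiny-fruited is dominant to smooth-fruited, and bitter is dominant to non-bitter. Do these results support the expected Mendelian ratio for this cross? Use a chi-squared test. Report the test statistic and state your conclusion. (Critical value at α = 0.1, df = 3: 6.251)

A dihybrid F₂ with independent assortment and complete dominance at both loci gives a 9:3:3:1 phenotypic ratio.
Under the 9:3:3:1 hypothesis (Σ ratio = 16, N = 1048):
  spiny-fruited bitter: 1048 × 9/16 = 589.5
  spiny-fruited non-bitter: 1048 × 3/16 = 196.5
  smooth-fruited bitter: 1048 × 3/16 = 196.5
  smooth-fruited non-bitter: 1048 × 1/16 = 65.5
χ² = Σ (O − E)² / E
  spiny-fruited bitter: (621 − 589.5)² / 589.5 = 1.6832
  spiny-fruited non-bitter: (189 − 196.5)² / 196.5 = 0.2863
  smooth-fruited bitter: (171 − 196.5)² / 196.5 = 3.3092
  smooth-fruited non-bitter: (67 − 65.5)² / 65.5 = 0.0344
χ² = 1.6832 + 0.2863 + 3.3092 + 0.0344 = 5.3131 ≈ 5.313
Degrees of freedom = 4 − 1 = 3; critical value at α = 0.1 is 6.251.
Since 5.313 < 6.251, we fail to reject the null hypothesis — the data are consistent with the 9:3:3:1 ratio.

5.313; consistent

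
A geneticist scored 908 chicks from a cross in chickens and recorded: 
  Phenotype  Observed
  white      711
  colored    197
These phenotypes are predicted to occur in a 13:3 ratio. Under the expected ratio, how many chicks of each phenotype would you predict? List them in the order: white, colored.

The 13:3 ratio has 16 parts, so with N = 908 the expected counts are:
  white: 908 × 13/16 = 737.75
  colored: 908 × 3/16 = 170.25

737.75, 170.25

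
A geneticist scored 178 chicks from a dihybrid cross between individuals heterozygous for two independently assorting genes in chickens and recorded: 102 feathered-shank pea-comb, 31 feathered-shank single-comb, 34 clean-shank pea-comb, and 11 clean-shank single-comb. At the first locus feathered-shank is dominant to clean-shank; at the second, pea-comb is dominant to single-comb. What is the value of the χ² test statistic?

0.217

A dihybrid F₂ with independent assortment and complete dominance at both loci gives a 9:3:3:1 phenotypic ratio.
The 9:3:3:1 ratio has 16 parts, so with N = 178 the expected counts are:
  feathered-shank pea-comb: 178 × 9/16 = 100.125
  feathered-shank single-comb: 178 × 3/16 = 33.375
  clean-shank pea-comb: 178 × 3/16 = 33.375
  clean-shank single-comb: 178 × 1/16 = 11.125
χ² = Σ (O − E)² / E
  feathered-shank pea-comb: (102 − 100.125)² / 100.125 = 0.0351
  feathered-shank single-comb: (31 − 33.375)² / 33.375 = 0.1690
  clean-shank pea-comb: (34 − 33.375)² / 33.375 = 0.0117
  clean-shank single-comb: (11 − 11.125)² / 11.125 = 0.0014
χ² = 0.0351 + 0.1690 + 0.0117 + 0.0014 = 0.2172 ≈ 0.217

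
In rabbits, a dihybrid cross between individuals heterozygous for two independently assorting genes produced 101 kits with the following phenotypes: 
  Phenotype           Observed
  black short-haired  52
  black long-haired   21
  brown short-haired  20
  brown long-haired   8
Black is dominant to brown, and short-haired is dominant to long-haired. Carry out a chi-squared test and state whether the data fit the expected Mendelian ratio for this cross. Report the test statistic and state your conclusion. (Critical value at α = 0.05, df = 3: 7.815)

A dihybrid F₂ with independent assortment and complete dominance at both loci gives a 9:3:3:1 phenotypic ratio.
The 9:3:3:1 ratio has 16 parts, so with N = 101 the expected counts are:
  black short-haired: 101 × 9/16 = 56.8125
  black long-haired: 101 × 3/16 = 18.9375
  brown short-haired: 101 × 3/16 = 18.9375
  brown long-haired: 101 × 1/16 = 6.3125
χ² = Σ (O − E)² / E
  black short-haired: (52 − 56.8125)² / 56.8125 = 0.4077
  black long-haired: (21 − 18.9375)² / 18.9375 = 0.2246
  brown short-haired: (20 − 18.9375)² / 18.9375 = 0.0596
  brown long-haired: (8 − 6.3125)² / 6.3125 = 0.4511
χ² = 0.4077 + 0.2246 + 0.0596 + 0.4511 = 1.143
Degrees of freedom = 4 − 1 = 3; critical value at α = 0.05 is 7.815.
Since 1.143 < 7.815, we fail to reject the null hypothesis — the data are consistent with the 9:3:3:1 ratio.

1.143; consistent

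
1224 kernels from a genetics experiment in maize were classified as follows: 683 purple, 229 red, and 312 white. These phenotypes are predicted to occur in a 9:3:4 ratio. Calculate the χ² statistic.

0.163

Expected counts for N = 1224 under a 9:3:4 ratio (total parts = 16):
  purple: 1224 × 9/16 = 688.5
  red: 1224 × 3/16 = 229.5
  white: 1224 × 4/16 = 306
χ² = Σ (O − E)² / E
  purple: (683 − 688.5)² / 688.5 = 0.0439
  red: (229 − 229.5)² / 229.5 = 0.0011
  white: (312 − 306)² / 306 = 0.1176
χ² = 0.0439 + 0.0011 + 0.1176 = 0.1626 ≈ 0.163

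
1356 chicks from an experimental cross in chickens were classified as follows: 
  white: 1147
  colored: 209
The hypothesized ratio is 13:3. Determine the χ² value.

9.912

Total ratio parts = 16. Expected numbers out of 1356:
  white: 1356 × 13/16 = 1101.75
  colored: 1356 × 3/16 = 254.25
χ² = Σ (O − E)² / E
  white: (1147 − 1101.75)² / 1101.75 = 1.8585
  colored: (209 − 254.25)² / 254.25 = 8.0533
χ² = 1.8585 + 8.0533 = 9.9118 ≈ 9.912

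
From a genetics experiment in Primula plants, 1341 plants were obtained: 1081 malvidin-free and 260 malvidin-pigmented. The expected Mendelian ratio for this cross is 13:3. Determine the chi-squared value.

0.359

The 13:3 ratio has 16 parts, so with N = 1341 the expected counts are:
  malvidin-free: 1341 × 13/16 = 1089.5625
  malvidin-pigmented: 1341 × 3/16 = 251.4375
χ² = Σ (O − E)² / E
  malvidin-free: (1081 − 1089.5625)² / 1089.5625 = 0.0673
  malvidin-pigmented: (260 − 251.4375)² / 251.4375 = 0.2916
χ² = 0.0673 + 0.2916 = 0.3589 ≈ 0.359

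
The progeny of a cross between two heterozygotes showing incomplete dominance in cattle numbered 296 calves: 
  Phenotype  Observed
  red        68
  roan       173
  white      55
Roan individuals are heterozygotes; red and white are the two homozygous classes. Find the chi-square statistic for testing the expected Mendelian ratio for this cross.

9.588

With incomplete dominance, a heterozygote × heterozygote cross gives a 1:2:1 phenotypic ratio.
Total ratio parts = 4. Expected numbers out of 296:
  red: 296 × 1/4 = 74
  roan: 296 × 2/4 = 148
  white: 296 × 1/4 = 74
χ² = Σ (O − E)² / E
  red: (68 − 74)² / 74 = 0.4865
  roan: (173 − 148)² / 148 = 4.2230
  white: (55 − 74)² / 74 = 4.8784
χ² = 0.4865 + 4.2230 + 4.8784 = 9.5879 ≈ 9.588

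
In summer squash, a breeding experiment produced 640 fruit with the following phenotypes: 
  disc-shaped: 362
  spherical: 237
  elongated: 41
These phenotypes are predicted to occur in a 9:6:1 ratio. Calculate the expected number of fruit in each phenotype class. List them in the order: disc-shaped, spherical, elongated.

The 9:6:1 ratio has 16 parts, so with N = 640 the expected counts are:
  disc-shaped: 640 × 9/16 = 360
  spherical: 640 × 6/16 = 240
  elongated: 640 × 1/16 = 40

360, 240, 40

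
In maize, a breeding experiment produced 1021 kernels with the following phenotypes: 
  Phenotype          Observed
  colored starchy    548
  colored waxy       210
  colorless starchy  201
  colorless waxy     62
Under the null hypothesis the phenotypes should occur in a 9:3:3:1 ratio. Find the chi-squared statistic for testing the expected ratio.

Total ratio parts = 16. Expected numbers out of 1021:
  colored starchy: 1021 × 9/16 = 574.3125
  colored waxy: 1021 × 3/16 = 191.4375
  colorless starchy: 1021 × 3/16 = 191.4375
  colorless waxy: 1021 × 1/16 = 63.8125
χ² = Σ (O − E)² / E
  colored starchy: (548 − 574.3125)² / 574.3125 = 1.2055
  colored waxy: (210 − 191.4375)² / 191.4375 = 1.7999
  colorless starchy: (201 − 191.4375)² / 191.4375 = 0.4777
  colorless waxy: (62 − 63.8125)² / 63.8125 = 0.0515
χ² = 1.2055 + 1.7999 + 0.4777 + 0.0515 = 3.5346 ≈ 3.535

3.535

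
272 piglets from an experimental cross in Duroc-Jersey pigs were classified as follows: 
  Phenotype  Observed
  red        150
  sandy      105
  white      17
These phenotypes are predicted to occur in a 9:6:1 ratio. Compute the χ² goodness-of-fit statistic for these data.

The 9:6:1 ratio has 16 parts, so with N = 272 the expected counts are:
  red: 272 × 9/16 = 153
  sandy: 272 × 6/16 = 102
  white: 272 × 1/16 = 17
χ² = Σ (O − E)² / E
  red: (150 − 153)² / 153 = 0.0588
  sandy: (105 − 102)² / 102 = 0.0882
  white: (17 − 17)² / 17 = 0.0000
χ² = 0.0588 + 0.0882 + 0.0000 = 0.147

0.147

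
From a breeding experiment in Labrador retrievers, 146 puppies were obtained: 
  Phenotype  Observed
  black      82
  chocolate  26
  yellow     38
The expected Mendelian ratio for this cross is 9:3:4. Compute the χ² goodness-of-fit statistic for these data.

0.131

Expected counts for N = 146 under a 9:3:4 ratio (total parts = 16):
  black: 146 × 9/16 = 82.125
  chocolate: 146 × 3/16 = 27.375
  yellow: 146 × 4/16 = 36.5
χ² = Σ (O − E)² / E
  black: (82 − 82.125)² / 82.125 = 0.0002
  chocolate: (26 − 27.375)² / 27.375 = 0.0691
  yellow: (38 − 36.5)² / 36.5 = 0.0616
χ² = 0.0002 + 0.0691 + 0.0616 = 0.1309 ≈ 0.131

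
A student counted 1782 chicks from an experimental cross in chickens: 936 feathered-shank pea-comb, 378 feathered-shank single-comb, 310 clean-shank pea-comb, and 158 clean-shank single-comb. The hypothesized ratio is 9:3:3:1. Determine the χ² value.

Total ratio parts = 16. Expected numbers out of 1782:
  feathered-shank pea-comb: 1782 × 9/16 = 1002.375
  feathered-shank single-comb: 1782 × 3/16 = 334.125
  clean-shank pea-comb: 1782 × 3/16 = 334.125
  clean-shank single-comb: 1782 × 1/16 = 111.375
χ² = Σ (O − E)² / E
  feathered-shank pea-comb: (936 − 1002.375)² / 1002.375 = 4.3952
  feathered-shank single-comb: (378 − 334.125)² / 334.125 = 5.7614
  clean-shank pea-comb: (310 − 334.125)² / 334.125 = 1.7419
  clean-shank single-comb: (158 − 111.375)² / 111.375 = 19.5187
χ² = 4.3952 + 5.7614 + 1.7419 + 19.5187 = 31.4172 ≈ 31.417

31.417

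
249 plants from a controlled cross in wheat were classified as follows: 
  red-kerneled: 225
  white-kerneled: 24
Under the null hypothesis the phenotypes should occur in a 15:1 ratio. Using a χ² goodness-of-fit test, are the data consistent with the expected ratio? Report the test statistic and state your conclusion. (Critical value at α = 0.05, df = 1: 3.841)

The 15:1 ratio has 16 parts, so with N = 249 the expected counts are:
  red-kerneled: 249 × 15/16 = 233.4375
  white-kerneled: 249 × 1/16 = 15.5625
χ² = Σ (O − E)² / E
  red-kerneled: (225 − 233.4375)² / 233.4375 = 0.3050
  white-kerneled: (24 − 15.5625)² / 15.5625 = 4.5745
χ² = 0.3050 + 4.5745 = 4.8795 ≈ 4.880
Degrees of freedom = 2 − 1 = 1; critical value at α = 0.05 is 3.841.
Since 4.880 > 3.841, we reject the null hypothesis — the data do not fit the 15:1 ratio.

4.880; not consistent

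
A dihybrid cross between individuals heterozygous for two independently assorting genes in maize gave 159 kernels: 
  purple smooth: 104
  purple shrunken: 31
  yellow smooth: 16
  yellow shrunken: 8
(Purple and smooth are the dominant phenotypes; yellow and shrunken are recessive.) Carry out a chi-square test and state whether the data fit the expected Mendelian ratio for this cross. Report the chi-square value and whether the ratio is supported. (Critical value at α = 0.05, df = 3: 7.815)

9.196; not consistent

A dihybrid F₂ with independent assortment and complete dominance at both loci gives a 9:3:3:1 phenotypic ratio.
Total ratio parts = 16. Expected numbers out of 159:
  purple smooth: 159 × 9/16 = 89.4375
  purple shrunken: 159 × 3/16 = 29.8125
  yellow smooth: 159 × 3/16 = 29.8125
  yellow shrunken: 159 × 1/16 = 9.9375
χ² = Σ (O − E)² / E
  purple smooth: (104 − 89.4375)² / 89.4375 = 2.3711
  purple shrunken: (31 − 29.8125)² / 29.8125 = 0.0473
  yellow smooth: (16 − 29.8125)² / 29.8125 = 6.3995
  yellow shrunken: (8 − 9.9375)² / 9.9375 = 0.3778
χ² = 2.3711 + 0.0473 + 6.3995 + 0.3778 = 9.1957 ≈ 9.196
Degrees of freedom = 4 − 1 = 3; critical value at α = 0.05 is 7.815.
Since 9.196 > 7.815, we reject the null hypothesis — the data do not fit the 9:3:3:1 ratio.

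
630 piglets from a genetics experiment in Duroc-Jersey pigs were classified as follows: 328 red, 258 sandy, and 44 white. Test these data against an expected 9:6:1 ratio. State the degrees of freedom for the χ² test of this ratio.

2

A goodness-of-fit test with 3 phenotype classes has df = 3 − 1 = 2.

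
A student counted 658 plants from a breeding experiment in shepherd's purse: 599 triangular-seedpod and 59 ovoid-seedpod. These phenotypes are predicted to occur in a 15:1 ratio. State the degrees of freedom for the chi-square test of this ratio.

A goodness-of-fit test with 2 phenotype classes has df = 2 − 1 = 1.

1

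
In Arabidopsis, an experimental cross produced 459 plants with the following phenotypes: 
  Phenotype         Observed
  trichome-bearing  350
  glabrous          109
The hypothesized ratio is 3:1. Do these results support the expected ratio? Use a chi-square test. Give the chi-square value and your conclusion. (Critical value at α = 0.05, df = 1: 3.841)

0.384; consistent

Total ratio parts = 4. Expected numbers out of 459:
  trichome-bearing: 459 × 3/4 = 344.25
  glabrous: 459 × 1/4 = 114.75
χ² = Σ (O − E)² / E
  trichome-bearing: (350 − 344.25)² / 344.25 = 0.0960
  glabrous: (109 − 114.75)² / 114.75 = 0.2881
χ² = 0.0960 + 0.2881 = 0.3841 ≈ 0.384
Degrees of freedom = 2 − 1 = 1; critical value at α = 0.05 is 3.841.
Since 0.384 < 3.841, we fail to reject the null hypothesis — the data are consistent with the 3:1 ratio.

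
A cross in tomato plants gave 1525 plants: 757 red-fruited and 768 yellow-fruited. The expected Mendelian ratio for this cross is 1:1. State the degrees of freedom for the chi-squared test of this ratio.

A goodness-of-fit test with 2 phenotype classes has df = 2 − 1 = 1.

1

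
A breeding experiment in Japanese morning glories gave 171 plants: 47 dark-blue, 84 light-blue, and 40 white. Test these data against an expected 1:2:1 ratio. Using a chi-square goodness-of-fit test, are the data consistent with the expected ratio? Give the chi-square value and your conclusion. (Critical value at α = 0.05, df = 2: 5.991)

Under the 1:2:1 hypothesis (Σ ratio = 4, N = 171):
  dark-blue: 171 × 1/4 = 42.75
  light-blue: 171 × 2/4 = 85.5
  white: 171 × 1/4 = 42.75
χ² = Σ (O − E)² / E
  dark-blue: (47 − 42.75)² / 42.75 = 0.4225
  light-blue: (84 − 85.5)² / 85.5 = 0.0263
  white: (40 − 42.75)² / 42.75 = 0.1769
χ² = 0.4225 + 0.0263 + 0.1769 = 0.6257 ≈ 0.626
Degrees of freedom = 3 − 1 = 2; critical value at α = 0.05 is 5.991.
Since 0.626 < 5.991, we fail to reject the null hypothesis — the data are consistent with the 1:2:1 ratio.

0.626; consistent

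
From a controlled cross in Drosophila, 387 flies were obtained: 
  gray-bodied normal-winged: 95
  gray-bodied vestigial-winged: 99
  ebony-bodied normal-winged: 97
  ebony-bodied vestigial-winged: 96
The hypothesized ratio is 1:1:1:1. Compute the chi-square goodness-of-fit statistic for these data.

0.090

The 1:1:1:1 ratio has 4 parts, so with N = 387 the expected counts are:
  gray-bodied normal-winged: 387 × 1/4 = 96.75
  gray-bodied vestigial-winged: 387 × 1/4 = 96.75
  ebony-bodied normal-winged: 387 × 1/4 = 96.75
  ebony-bodied vestigial-winged: 387 × 1/4 = 96.75
χ² = Σ (O − E)² / E
  gray-bodied normal-winged: (95 − 96.75)² / 96.75 = 0.0317
  gray-bodied vestigial-winged: (99 − 96.75)² / 96.75 = 0.0523
  ebony-bodied normal-winged: (97 − 96.75)² / 96.75 = 0.0006
  ebony-bodied vestigial-winged: (96 − 96.75)² / 96.75 = 0.0058
χ² = 0.0317 + 0.0523 + 0.0006 + 0.0058 = 0.0904 ≈ 0.090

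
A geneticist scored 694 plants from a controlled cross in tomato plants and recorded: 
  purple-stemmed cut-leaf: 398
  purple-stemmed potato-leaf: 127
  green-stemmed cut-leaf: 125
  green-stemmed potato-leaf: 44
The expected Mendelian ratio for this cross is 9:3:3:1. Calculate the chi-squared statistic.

Total ratio parts = 16. Expected numbers out of 694:
  purple-stemmed cut-leaf: 694 × 9/16 = 390.375
  purple-stemmed potato-leaf: 694 × 3/16 = 130.125
  green-stemmed cut-leaf: 694 × 3/16 = 130.125
  green-stemmed potato-leaf: 694 × 1/16 = 43.375
χ² = Σ (O − E)² / E
  purple-stemmed cut-leaf: (398 − 390.375)² / 390.375 = 0.1489
  purple-stemmed potato-leaf: (127 − 130.125)² / 130.125 = 0.0750
  green-stemmed cut-leaf: (125 − 130.125)² / 130.125 = 0.2018
  green-stemmed potato-leaf: (44 − 43.375)² / 43.375 = 0.0090
χ² = 0.1489 + 0.0750 + 0.2018 + 0.0090 = 0.4347 ≈ 0.435

0.435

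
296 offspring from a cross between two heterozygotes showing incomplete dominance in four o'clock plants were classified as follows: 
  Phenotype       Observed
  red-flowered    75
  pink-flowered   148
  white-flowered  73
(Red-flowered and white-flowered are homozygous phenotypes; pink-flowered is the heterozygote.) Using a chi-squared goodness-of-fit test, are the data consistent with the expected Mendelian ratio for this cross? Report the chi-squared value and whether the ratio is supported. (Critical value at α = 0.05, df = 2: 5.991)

0.027; consistent

With incomplete dominance, a heterozygote × heterozygote cross gives a 1:2:1 phenotypic ratio.
Under the 1:2:1 hypothesis (Σ ratio = 4, N = 296):
  red-flowered: 296 × 1/4 = 74
  pink-flowered: 296 × 2/4 = 148
  white-flowered: 296 × 1/4 = 74
χ² = Σ (O − E)² / E
  red-flowered: (75 − 74)² / 74 = 0.0135
  pink-flowered: (148 − 148)² / 148 = 0.0000
  white-flowered: (73 − 74)² / 74 = 0.0135
χ² = 0.0135 + 0.0000 + 0.0135 = 0.027
Degrees of freedom = 3 − 1 = 2; critical value at α = 0.05 is 5.991.
Since 0.027 < 5.991, we fail to reject the null hypothesis — the data are consistent with the 1:2:1 ratio.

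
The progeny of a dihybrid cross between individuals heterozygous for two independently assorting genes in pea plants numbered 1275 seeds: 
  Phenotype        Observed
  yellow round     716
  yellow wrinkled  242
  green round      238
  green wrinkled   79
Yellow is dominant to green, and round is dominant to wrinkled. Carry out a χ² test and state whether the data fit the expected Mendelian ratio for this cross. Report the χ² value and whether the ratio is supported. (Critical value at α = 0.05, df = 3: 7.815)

0.049; consistent

A dihybrid F₂ with independent assortment and complete dominance at both loci gives a 9:3:3:1 phenotypic ratio.
Total ratio parts = 16. Expected numbers out of 1275:
  yellow round: 1275 × 9/16 = 717.1875
  yellow wrinkled: 1275 × 3/16 = 239.0625
  green round: 1275 × 3/16 = 239.0625
  green wrinkled: 1275 × 1/16 = 79.6875
χ² = Σ (O − E)² / E
  yellow round: (716 − 717.1875)² / 717.1875 = 0.0020
  yellow wrinkled: (242 − 239.0625)² / 239.0625 = 0.0361
  green round: (238 − 239.0625)² / 239.0625 = 0.0047
  green wrinkled: (79 − 79.6875)² / 79.6875 = 0.0059
χ² = 0.0020 + 0.0361 + 0.0047 + 0.0059 = 0.0487 ≈ 0.049
Degrees of freedom = 4 − 1 = 3; critical value at α = 0.05 is 7.815.
Since 0.049 < 7.815, we fail to reject the null hypothesis — the data are consistent with the 9:3:3:1 ratio.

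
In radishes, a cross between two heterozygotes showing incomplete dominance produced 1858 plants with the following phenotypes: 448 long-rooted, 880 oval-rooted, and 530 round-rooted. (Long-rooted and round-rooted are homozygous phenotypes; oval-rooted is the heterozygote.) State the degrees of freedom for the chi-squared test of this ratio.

2

With incomplete dominance, a heterozygote × heterozygote cross gives a 1:2:1 phenotypic ratio.
A goodness-of-fit test with 3 phenotype classes has df = 3 − 1 = 2.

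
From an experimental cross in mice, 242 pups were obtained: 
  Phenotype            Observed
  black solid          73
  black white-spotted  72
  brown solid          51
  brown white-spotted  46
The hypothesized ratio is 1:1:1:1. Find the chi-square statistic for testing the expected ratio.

Total ratio parts = 4. Expected numbers out of 242:
  black solid: 242 × 1/4 = 60.5
  black white-spotted: 242 × 1/4 = 60.5
  brown solid: 242 × 1/4 = 60.5
  brown white-spotted: 242 × 1/4 = 60.5
χ² = Σ (O − E)² / E
  black solid: (73 − 60.5)² / 60.5 = 2.5826
  black white-spotted: (72 − 60.5)² / 60.5 = 2.1860
  brown solid: (51 − 60.5)² / 60.5 = 1.4917
  brown white-spotted: (46 − 60.5)² / 60.5 = 3.4752
χ² = 2.5826 + 2.1860 + 1.4917 + 3.4752 = 9.7355 ≈ 9.736

9.736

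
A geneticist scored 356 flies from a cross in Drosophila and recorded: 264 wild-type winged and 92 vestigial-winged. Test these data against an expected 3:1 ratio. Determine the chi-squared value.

0.135

The 3:1 ratio has 4 parts, so with N = 356 the expected counts are:
  wild-type winged: 356 × 3/4 = 267
  vestigial-winged: 356 × 1/4 = 89
χ² = Σ (O − E)² / E
  wild-type winged: (264 − 267)² / 267 = 0.0337
  vestigial-winged: (92 − 89)² / 89 = 0.1011
χ² = 0.0337 + 0.1011 = 0.1348 ≈ 0.135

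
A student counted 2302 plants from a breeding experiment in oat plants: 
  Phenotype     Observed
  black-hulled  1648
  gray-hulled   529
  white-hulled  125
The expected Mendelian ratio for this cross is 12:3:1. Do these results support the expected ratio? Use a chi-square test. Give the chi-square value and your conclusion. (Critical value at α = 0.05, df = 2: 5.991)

28.013; not consistent

Total ratio parts = 16. Expected numbers out of 2302:
  black-hulled: 2302 × 12/16 = 1726.5
  gray-hulled: 2302 × 3/16 = 431.625
  white-hulled: 2302 × 1/16 = 143.875
χ² = Σ (O − E)² / E
  black-hulled: (1648 − 1726.5)² / 1726.5 = 3.5692
  gray-hulled: (529 − 431.625)² / 431.625 = 21.9679
  white-hulled: (125 − 143.875)² / 143.875 = 2.4762
χ² = 3.5692 + 21.9679 + 2.4762 = 28.0133 ≈ 28.013
Degrees of freedom = 3 − 1 = 2; critical value at α = 0.05 is 5.991.
Since 28.013 > 5.991, we reject the null hypothesis — the data do not fit the 12:3:1 ratio.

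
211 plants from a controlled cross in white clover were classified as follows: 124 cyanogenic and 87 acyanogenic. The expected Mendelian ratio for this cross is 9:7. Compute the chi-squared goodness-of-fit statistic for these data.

The 9:7 ratio has 16 parts, so with N = 211 the expected counts are:
  cyanogenic: 211 × 9/16 = 118.6875
  acyanogenic: 211 × 7/16 = 92.3125
χ² = Σ (O − E)² / E
  cyanogenic: (124 − 118.6875)² / 118.6875 = 0.2378
  acyanogenic: (87 − 92.3125)² / 92.3125 = 0.3057
χ² = 0.2378 + 0.3057 = 0.5435 ≈ 0.544

0.544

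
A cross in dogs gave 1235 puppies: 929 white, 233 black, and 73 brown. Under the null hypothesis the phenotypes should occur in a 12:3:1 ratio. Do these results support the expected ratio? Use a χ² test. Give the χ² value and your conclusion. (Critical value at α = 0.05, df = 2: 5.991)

0.244; consistent

Expected counts for N = 1235 under a 12:3:1 ratio (total parts = 16):
  white: 1235 × 12/16 = 926.25
  black: 1235 × 3/16 = 231.5625
  brown: 1235 × 1/16 = 77.1875
χ² = Σ (O − E)² / E
  white: (929 − 926.25)² / 926.25 = 0.0082
  black: (233 − 231.5625)² / 231.5625 = 0.0089
  brown: (73 − 77.1875)² / 77.1875 = 0.2272
χ² = 0.0082 + 0.0089 + 0.2272 = 0.2443 ≈ 0.244
Degrees of freedom = 3 − 1 = 2; critical value at α = 0.05 is 5.991.
Since 0.244 < 5.991, we fail to reject the null hypothesis — the data are consistent with the 12:3:1 ratio.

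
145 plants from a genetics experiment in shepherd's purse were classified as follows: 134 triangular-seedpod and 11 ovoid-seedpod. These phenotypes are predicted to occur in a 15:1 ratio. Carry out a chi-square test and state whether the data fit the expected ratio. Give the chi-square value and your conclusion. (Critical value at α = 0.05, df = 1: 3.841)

Expected counts for N = 145 under a 15:1 ratio (total parts = 16):
  triangular-seedpod: 145 × 15/16 = 135.9375
  ovoid-seedpod: 145 × 1/16 = 9.0625
χ² = Σ (O − E)² / E
  triangular-seedpod: (134 − 135.9375)² / 135.9375 = 0.0276
  ovoid-seedpod: (11 − 9.0625)² / 9.0625 = 0.4142
χ² = 0.0276 + 0.4142 = 0.4418 ≈ 0.442
Degrees of freedom = 2 − 1 = 1; critical value at α = 0.05 is 3.841.
Since 0.442 < 3.841, we fail to reject the null hypothesis — the data are consistent with the 15:1 ratio.

0.442; consistent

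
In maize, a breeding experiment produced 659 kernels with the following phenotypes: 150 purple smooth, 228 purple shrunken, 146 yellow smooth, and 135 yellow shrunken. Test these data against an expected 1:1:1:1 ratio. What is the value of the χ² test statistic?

33.109

Total ratio parts = 4. Expected numbers out of 659:
  purple smooth: 659 × 1/4 = 164.75
  purple shrunken: 659 × 1/4 = 164.75
  yellow smooth: 659 × 1/4 = 164.75
  yellow shrunken: 659 × 1/4 = 164.75
χ² = Σ (O − E)² / E
  purple smooth: (150 − 164.75)² / 164.75 = 1.3206
  purple shrunken: (228 − 164.75)² / 164.75 = 24.2826
  yellow smooth: (146 − 164.75)² / 164.75 = 2.1339
  yellow shrunken: (135 − 164.75)² / 164.75 = 5.3722
χ² = 1.3206 + 24.2826 + 2.1339 + 5.3722 = 33.1093 ≈ 33.109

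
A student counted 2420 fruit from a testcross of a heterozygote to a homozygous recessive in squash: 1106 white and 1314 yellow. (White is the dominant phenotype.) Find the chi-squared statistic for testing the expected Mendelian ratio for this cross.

A testcross of a heterozygote (Aa × aa) gives a 1:1 phenotypic ratio.
Expected counts for N = 2420 under a 1:1 ratio (total parts = 2):
  white: 2420 × 1/2 = 1210
  yellow: 2420 × 1/2 = 1210
χ² = Σ (O − E)² / E
  white: (1106 − 1210)² / 1210 = 8.9388
  yellow: (1314 − 1210)² / 1210 = 8.9388
χ² = 8.9388 + 8.9388 = 17.8776 ≈ 17.878

17.878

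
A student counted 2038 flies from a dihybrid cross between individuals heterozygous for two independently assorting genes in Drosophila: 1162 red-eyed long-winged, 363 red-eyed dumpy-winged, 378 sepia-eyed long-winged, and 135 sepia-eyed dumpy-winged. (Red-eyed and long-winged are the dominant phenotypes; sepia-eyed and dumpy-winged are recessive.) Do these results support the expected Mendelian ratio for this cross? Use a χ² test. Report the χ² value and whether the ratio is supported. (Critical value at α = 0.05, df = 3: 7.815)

1.671; consistent

A dihybrid F₂ with independent assortment and complete dominance at both loci gives a 9:3:3:1 phenotypic ratio.
Total ratio parts = 16. Expected numbers out of 2038:
  red-eyed long-winged: 2038 × 9/16 = 1146.375
  red-eyed dumpy-winged: 2038 × 3/16 = 382.125
  sepia-eyed long-winged: 2038 × 3/16 = 382.125
  sepia-eyed dumpy-winged: 2038 × 1/16 = 127.375
χ² = Σ (O − E)² / E
  red-eyed long-winged: (1162 − 1146.375)² / 1146.375 = 0.2130
  red-eyed dumpy-winged: (363 − 382.125)² / 382.125 = 0.9572
  sepia-eyed long-winged: (378 − 382.125)² / 382.125 = 0.0445
  sepia-eyed dumpy-winged: (135 − 127.375)² / 127.375 = 0.4565
χ² = 0.2130 + 0.9572 + 0.0445 + 0.4565 = 1.6712 ≈ 1.671
Degrees of freedom = 4 − 1 = 3; critical value at α = 0.05 is 7.815.
Since 1.671 < 7.815, we fail to reject the null hypothesis — the data are consistent with the 9:3:3:1 ratio.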